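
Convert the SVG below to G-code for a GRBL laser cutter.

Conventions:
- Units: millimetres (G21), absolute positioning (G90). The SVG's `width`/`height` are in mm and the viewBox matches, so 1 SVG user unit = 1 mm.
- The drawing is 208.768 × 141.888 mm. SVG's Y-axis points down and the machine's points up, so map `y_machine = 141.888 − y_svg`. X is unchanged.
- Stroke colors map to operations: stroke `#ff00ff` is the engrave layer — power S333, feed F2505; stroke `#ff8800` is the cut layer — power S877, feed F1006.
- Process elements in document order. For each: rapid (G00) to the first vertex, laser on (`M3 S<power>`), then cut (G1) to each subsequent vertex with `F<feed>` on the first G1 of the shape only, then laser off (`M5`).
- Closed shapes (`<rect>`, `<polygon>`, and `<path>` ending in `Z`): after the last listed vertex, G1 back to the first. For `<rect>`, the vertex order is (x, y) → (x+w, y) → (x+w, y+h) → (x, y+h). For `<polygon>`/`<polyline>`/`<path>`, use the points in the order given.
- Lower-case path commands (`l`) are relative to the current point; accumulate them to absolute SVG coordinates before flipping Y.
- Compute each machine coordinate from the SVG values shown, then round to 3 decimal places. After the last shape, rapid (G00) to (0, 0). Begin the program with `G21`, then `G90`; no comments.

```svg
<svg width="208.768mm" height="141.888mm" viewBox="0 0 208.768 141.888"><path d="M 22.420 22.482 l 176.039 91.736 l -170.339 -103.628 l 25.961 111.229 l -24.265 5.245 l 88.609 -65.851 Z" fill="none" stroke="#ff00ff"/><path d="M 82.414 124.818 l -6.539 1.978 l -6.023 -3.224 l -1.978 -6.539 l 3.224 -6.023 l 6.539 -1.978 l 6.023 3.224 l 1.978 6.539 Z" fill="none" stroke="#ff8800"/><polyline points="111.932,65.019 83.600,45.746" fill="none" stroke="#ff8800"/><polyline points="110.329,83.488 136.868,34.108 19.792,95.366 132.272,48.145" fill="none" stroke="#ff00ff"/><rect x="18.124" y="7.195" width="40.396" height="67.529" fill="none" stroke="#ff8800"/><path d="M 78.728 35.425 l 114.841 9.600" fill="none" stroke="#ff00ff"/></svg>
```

G21
G90
G00 X22.420 Y119.406
M3 S333
G1 X198.459 Y27.670 F2505
G1 X28.120 Y131.298
G1 X54.081 Y20.069
G1 X29.816 Y14.824
G1 X118.425 Y80.675
G1 X22.420 Y119.406
M5
G00 X82.414 Y17.070
M3 S877
G1 X75.875 Y15.092 F1006
G1 X69.852 Y18.316
G1 X67.874 Y24.855
G1 X71.098 Y30.878
G1 X77.637 Y32.856
G1 X83.660 Y29.632
G1 X85.638 Y23.093
G1 X82.414 Y17.070
M5
G00 X111.932 Y76.869
M3 S877
G1 X83.600 Y96.142 F1006
M5
G00 X110.329 Y58.400
M3 S333
G1 X136.868 Y107.780 F2505
G1 X19.792 Y46.522
G1 X132.272 Y93.743
M5
G00 X18.124 Y134.693
M3 S877
G1 X58.520 Y134.693 F1006
G1 X58.520 Y67.164
G1 X18.124 Y67.164
G1 X18.124 Y134.693
M5
G00 X78.728 Y106.463
M3 S333
G1 X193.569 Y96.863 F2505
M5
G00 X0.000 Y0.000

viewBox `0 0 208.768 141.888` with mm width/height → 1 unit = 1 mm. Flip: y_m = 141.888 − y_svg.

**Shape 1** — `<path>` closed polygon, stroke `#ff00ff` → engrave (S333, F2505). Machine vertices: (22.420,119.406) → (198.459,27.670) → (28.120,131.298) → (54.081,20.069) → (29.816,14.824) → (118.425,80.675) → (22.420,119.406). Closed: final G1 returns to the first vertex.

**Shape 2** — `<path>` regular polygon, stroke `#ff8800` → cut (S877, F1006). Machine vertices: (82.414,17.070) → (75.875,15.092) → (69.852,18.316) → (67.874,24.855) → (71.098,30.878) → (77.637,32.856) → (83.660,29.632) → (85.638,23.093) → (82.414,17.070). Closed: final G1 returns to the first vertex.

**Shape 3** — `<polyline>` line segment, stroke `#ff8800` → cut (S877, F1006). Machine vertices: (111.932,76.869) → (83.600,96.142). Open path.

**Shape 4** — `<polyline>` open polyline, stroke `#ff00ff` → engrave (S333, F2505). Machine vertices: (110.329,58.400) → (136.868,107.780) → (19.792,46.522) → (132.272,93.743). Open path.

**Shape 5** — `<rect>` rectangle, stroke `#ff8800` → cut (S877, F1006). Machine vertices: (18.124,134.693) → (58.520,134.693) → (58.520,67.164) → (18.124,67.164) → (18.124,134.693). Closed: final G1 returns to the first vertex.

**Shape 6** — `<path>` line segment, stroke `#ff00ff` → engrave (S333, F2505). Machine vertices: (78.728,106.463) → (193.569,96.863). Open path.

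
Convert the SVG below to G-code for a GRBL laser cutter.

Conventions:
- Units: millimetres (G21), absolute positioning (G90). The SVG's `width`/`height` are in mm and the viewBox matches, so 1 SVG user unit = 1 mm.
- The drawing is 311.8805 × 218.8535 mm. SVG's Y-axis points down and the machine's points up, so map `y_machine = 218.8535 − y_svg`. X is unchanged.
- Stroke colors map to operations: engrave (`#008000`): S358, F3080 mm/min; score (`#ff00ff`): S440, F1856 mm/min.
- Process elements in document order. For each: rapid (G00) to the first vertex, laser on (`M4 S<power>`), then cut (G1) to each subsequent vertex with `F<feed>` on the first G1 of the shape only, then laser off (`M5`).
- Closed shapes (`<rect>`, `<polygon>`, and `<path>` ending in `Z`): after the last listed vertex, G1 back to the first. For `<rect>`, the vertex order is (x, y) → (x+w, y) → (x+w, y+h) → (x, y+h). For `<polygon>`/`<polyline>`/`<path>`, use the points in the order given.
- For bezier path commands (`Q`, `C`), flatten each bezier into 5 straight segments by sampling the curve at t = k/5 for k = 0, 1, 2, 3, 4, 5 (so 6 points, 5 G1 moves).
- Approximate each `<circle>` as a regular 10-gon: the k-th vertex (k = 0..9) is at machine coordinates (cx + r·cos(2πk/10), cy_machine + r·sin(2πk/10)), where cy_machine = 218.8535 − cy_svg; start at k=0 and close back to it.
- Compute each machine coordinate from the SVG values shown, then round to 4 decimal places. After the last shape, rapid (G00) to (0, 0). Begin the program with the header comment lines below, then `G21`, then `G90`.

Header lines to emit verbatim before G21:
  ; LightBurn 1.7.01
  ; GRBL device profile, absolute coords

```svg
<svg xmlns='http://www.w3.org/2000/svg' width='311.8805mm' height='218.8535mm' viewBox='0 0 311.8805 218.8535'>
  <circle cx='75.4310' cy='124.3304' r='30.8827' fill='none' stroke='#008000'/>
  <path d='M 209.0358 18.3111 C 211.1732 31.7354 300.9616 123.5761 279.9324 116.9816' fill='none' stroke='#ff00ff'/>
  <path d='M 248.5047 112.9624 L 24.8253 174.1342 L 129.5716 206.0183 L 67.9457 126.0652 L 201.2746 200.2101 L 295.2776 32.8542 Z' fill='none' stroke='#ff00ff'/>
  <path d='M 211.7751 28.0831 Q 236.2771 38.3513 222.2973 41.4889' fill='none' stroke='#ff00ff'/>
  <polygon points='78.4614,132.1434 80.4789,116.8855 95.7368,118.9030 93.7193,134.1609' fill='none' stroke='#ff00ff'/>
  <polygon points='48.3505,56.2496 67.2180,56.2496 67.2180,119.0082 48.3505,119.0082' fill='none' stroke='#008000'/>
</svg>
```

; LightBurn 1.7.01
; GRBL device profile, absolute coords
G21
G90
G00 X106.3137 Y94.5231
M4 S358
G1 X100.4156 Y112.6755 F3080
G1 X84.9743 Y123.8943
G1 X65.8877 Y123.8943
G1 X50.4464 Y112.6755
G1 X44.5483 Y94.5231
G1 X50.4464 Y76.3707
G1 X65.8877 Y65.1519
G1 X84.9743 Y65.1519
G1 X100.4156 Y76.3707
G1 X106.3137 Y94.5231
M5
G00 X209.0358 Y200.5424
M4 S440
G1 X219.2486 Y184.4927 F1856
G1 X240.9712 Y158.1119
G1 X264.6770 Y129.8889
G1 X280.8396 Y108.3126
G1 X279.9324 Y101.8719
M5
G00 X248.5047 Y105.8911
M4 S440
G1 X24.8253 Y44.7193 F1856
G1 X129.5716 Y12.8352
G1 X67.9457 Y92.7883
G1 X201.2746 Y18.6434
G1 X295.2776 Y185.9993
G1 X248.5047 Y105.8911
M5
G00 X211.7751 Y190.7704
M4 S440
G1 X220.0366 Y186.9483 F1856
G1 X225.2196 Y183.6967
G1 X227.3241 Y181.0156
G1 X226.3499 Y178.9049
G1 X222.2973 Y177.3646
M5
G00 X78.4614 Y86.7101
M4 S440
G1 X80.4789 Y101.9680 F1856
G1 X95.7368 Y99.9505
G1 X93.7193 Y84.6926
G1 X78.4614 Y86.7101
M5
G00 X48.3505 Y162.6039
M4 S358
G1 X67.2180 Y162.6039 F3080
G1 X67.2180 Y99.8453
G1 X48.3505 Y99.8453
G1 X48.3505 Y162.6039
M5
G00 X0.0000 Y0.0000

Since the viewBox matches the mm dimensions, user units are millimetres directly. The only transform is the Y-flip y_m = 218.8535 − y_svg.

Shape 1 is a circle drawn with `<circle>`. Its stroke #008000 means engrave at S358, F3080. After flipping Y the toolpath is (106.3137,94.5231) → (100.4156,112.6755) → (84.9743,123.8943) → (65.8877,123.8943) → (50.4464,112.6755) → (44.5483,94.5231) → (50.4464,76.3707) → (65.8877,65.1519) → (84.9743,65.1519) → (100.4156,76.3707) → (106.3137,94.5231), returning to the start.

Shape 2 is a cubic bezier drawn with `<path>`. Its stroke #ff00ff means score at S440, F1856. After flipping Y the toolpath is (209.0358,200.5424) → (219.2486,184.4927) → (240.9712,158.1119) → (264.6770,129.8889) → (280.8396,108.3126) → (279.9324,101.8719).

Shape 3 is a closed polygon drawn with `<path>`. Its stroke #ff00ff means score at S440, F1856. After flipping Y the toolpath is (248.5047,105.8911) → (24.8253,44.7193) → (129.5716,12.8352) → (67.9457,92.7883) → (201.2746,18.6434) → (295.2776,185.9993) → (248.5047,105.8911), returning to the start.

Shape 4 is a quadratic bezier drawn with `<path>`. Its stroke #ff00ff means score at S440, F1856. After flipping Y the toolpath is (211.7751,190.7704) → (220.0366,186.9483) → (225.2196,183.6967) → (227.3241,181.0156) → (226.3499,178.9049) → (222.2973,177.3646).

Shape 5 is a regular polygon drawn with `<polygon>`. Its stroke #ff00ff means score at S440, F1856. After flipping Y the toolpath is (78.4614,86.7101) → (80.4789,101.9680) → (95.7368,99.9505) → (93.7193,84.6926) → (78.4614,86.7101), returning to the start.

Shape 6 is a rectangle drawn with `<polygon>`. Its stroke #008000 means engrave at S358, F3080. After flipping Y the toolpath is (48.3505,162.6039) → (67.2180,162.6039) → (67.2180,99.8453) → (48.3505,99.8453) → (48.3505,162.6039), returning to the start.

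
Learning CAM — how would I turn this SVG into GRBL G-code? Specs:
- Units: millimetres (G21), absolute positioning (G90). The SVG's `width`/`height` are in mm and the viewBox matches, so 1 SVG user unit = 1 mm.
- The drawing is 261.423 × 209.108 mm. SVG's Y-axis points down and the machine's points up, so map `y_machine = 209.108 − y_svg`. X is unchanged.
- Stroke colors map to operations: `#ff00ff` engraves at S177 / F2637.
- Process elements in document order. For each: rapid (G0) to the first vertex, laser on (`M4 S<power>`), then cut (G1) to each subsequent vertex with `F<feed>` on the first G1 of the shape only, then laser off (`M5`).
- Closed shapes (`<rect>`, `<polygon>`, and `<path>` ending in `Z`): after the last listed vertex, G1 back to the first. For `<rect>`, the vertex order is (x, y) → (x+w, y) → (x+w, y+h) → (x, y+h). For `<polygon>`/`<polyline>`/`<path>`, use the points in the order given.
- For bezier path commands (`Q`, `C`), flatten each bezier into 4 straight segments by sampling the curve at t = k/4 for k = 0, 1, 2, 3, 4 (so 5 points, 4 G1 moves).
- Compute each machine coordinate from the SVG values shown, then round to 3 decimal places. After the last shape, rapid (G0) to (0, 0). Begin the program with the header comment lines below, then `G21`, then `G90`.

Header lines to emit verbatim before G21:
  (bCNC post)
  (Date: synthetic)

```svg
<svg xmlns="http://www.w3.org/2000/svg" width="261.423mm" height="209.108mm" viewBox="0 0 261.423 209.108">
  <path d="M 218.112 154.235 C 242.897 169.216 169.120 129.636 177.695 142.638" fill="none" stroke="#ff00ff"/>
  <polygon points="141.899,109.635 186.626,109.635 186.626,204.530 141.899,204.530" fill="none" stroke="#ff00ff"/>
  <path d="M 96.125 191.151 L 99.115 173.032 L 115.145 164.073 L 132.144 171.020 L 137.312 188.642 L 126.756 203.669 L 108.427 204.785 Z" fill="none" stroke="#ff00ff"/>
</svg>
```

(bCNC post)
(Date: synthetic)
G21
G90
G0 X218.112 Y54.873
M4 S177
G1 X221.047 Y52.193 F2637
G1 X203.982 Y59.929
G1 X183.878 Y68.036
G1 X177.695 Y66.470
M5
G0 X141.899 Y99.473
M4 S177
G1 X186.626 Y99.473 F2637
G1 X186.626 Y4.578
G1 X141.899 Y4.578
G1 X141.899 Y99.473
M5
G0 X96.125 Y17.957
M4 S177
G1 X99.115 Y36.076 F2637
G1 X115.145 Y45.035
G1 X132.144 Y38.088
G1 X137.312 Y20.466
G1 X126.756 Y5.439
G1 X108.427 Y4.323
G1 X96.125 Y17.957
M5
G0 X0.000 Y0.000

1 u = 1 mm; y_m = 209.108 − y.

[1] `<path>` cubic bezier, #ff00ff→engrave S177 F2637: (218.112,54.873) → (221.047,52.193) → (203.982,59.929) → (183.878,68.036) → (177.695,66.470)

[2] `<polygon>` rectangle, #ff00ff→engrave S177 F2637: (141.899,99.473) → (186.626,99.473) → (186.626,4.578) → (141.899,4.578) → (141.899,99.473) (closed)

[3] `<path>` regular polygon, #ff00ff→engrave S177 F2637: (96.125,17.957) → (99.115,36.076) → (115.145,45.035) → (132.144,38.088) → (137.312,20.466) → (126.756,5.439) → (108.427,4.323) → (96.125,17.957) (closed)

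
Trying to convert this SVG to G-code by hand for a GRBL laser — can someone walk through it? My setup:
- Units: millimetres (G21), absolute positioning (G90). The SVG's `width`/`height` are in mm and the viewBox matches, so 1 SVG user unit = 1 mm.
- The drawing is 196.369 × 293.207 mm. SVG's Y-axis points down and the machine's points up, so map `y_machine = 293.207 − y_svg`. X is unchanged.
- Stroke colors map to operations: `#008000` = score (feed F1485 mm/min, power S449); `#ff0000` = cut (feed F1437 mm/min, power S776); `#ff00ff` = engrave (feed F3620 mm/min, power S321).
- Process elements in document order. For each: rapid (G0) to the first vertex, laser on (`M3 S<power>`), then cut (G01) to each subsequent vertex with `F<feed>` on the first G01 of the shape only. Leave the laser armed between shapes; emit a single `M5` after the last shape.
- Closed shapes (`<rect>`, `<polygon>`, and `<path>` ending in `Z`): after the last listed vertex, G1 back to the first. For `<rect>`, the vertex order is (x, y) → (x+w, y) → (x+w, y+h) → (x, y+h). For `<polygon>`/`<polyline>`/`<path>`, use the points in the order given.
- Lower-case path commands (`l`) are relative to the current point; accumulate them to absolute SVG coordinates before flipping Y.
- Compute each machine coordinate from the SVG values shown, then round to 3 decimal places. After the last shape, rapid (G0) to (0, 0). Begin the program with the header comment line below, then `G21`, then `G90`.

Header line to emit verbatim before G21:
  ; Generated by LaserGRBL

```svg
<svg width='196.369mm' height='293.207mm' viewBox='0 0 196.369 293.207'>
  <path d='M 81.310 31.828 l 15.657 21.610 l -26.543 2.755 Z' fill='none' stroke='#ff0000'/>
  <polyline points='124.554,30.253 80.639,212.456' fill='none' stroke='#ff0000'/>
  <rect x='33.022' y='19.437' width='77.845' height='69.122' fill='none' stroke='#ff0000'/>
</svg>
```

Since the viewBox matches the mm dimensions, user units are millimetres directly. The only transform is the Y-flip y_m = 293.207 − y_svg.

Shape 1 is a regular polygon drawn with `<path>`. Its stroke #ff0000 means cut at S776, F1437. After flipping Y the toolpath is (81.310,261.379) → (96.967,239.769) → (70.424,237.014) → (81.310,261.379), returning to the start.

Shape 2 is a line segment drawn with `<polyline>`. Its stroke #ff0000 means cut at S776, F1437. After flipping Y the toolpath is (124.554,262.954) → (80.639,80.751).

Shape 3 is a rectangle drawn with `<rect>`. Its stroke #ff0000 means cut at S776, F1437. After flipping Y the toolpath is (33.022,273.770) → (110.867,273.770) → (110.867,204.648) → (33.022,204.648) → (33.022,273.770), returning to the start.

; Generated by LaserGRBL
G21
G90
G0 X81.310 Y261.379
M3 S776
G01 X96.967 Y239.769 F1437
G01 X70.424 Y237.014
G01 X81.310 Y261.379
G0 X124.554 Y262.954
M3 S776
G01 X80.639 Y80.751 F1437
G0 X33.022 Y273.770
M3 S776
G01 X110.867 Y273.770 F1437
G01 X110.867 Y204.648
G01 X33.022 Y204.648
G01 X33.022 Y273.770
M5
G0 X0.000 Y0.000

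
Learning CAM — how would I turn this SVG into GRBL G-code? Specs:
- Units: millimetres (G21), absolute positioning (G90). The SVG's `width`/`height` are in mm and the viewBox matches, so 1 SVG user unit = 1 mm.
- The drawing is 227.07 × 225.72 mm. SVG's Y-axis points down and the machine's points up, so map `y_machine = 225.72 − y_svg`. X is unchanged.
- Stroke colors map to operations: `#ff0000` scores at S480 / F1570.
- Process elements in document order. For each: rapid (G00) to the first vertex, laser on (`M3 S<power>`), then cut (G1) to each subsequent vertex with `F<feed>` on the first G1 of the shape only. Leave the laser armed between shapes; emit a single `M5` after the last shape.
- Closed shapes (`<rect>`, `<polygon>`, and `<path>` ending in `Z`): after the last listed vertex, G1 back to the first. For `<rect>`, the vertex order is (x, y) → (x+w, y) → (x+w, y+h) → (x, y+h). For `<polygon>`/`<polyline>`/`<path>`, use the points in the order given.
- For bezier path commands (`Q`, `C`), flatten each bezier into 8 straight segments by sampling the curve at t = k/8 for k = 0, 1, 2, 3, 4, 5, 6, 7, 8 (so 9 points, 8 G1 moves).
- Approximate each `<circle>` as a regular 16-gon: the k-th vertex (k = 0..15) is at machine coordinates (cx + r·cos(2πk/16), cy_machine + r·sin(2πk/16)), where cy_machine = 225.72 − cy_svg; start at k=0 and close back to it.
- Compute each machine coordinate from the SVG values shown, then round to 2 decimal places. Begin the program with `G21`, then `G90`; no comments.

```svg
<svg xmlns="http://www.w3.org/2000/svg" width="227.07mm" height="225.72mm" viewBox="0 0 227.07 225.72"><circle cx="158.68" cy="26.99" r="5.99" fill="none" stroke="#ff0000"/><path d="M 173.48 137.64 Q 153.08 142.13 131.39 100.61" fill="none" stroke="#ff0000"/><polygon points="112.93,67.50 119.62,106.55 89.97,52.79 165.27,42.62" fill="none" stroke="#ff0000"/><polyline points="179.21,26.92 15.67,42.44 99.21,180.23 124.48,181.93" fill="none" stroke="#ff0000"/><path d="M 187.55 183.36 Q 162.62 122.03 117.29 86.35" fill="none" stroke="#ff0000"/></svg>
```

viewBox `0 0 227.07 225.72` with mm width/height → 1 unit = 1 mm. Flip: y_m = 225.72 − y_svg.

**Shape 1** — `<circle>` circle, stroke `#ff0000` → score (S480, F1570). Machine vertices: (164.67,198.73) → (164.21,201.02) → (162.92,202.97) → (160.97,204.26) → (158.68,204.72) → (156.39,204.26) → (154.44,202.97) → (153.15,201.02) → (152.69,198.73) → (153.15,196.44) → (154.44,194.49) → (156.39,193.20) → (158.68,192.74) → (160.97,193.20) → (162.92,194.49) → (164.21,196.44) → (164.67,198.73). Closed: final G1 returns to the first vertex.

**Shape 2** — `<path>` quadratic bezier, stroke `#ff0000` → score (S480, F1570). Control points (SVG): P0=(173.48,137.64), P1=(153.08,142.13), P2=(131.39,100.61); sampled at t=k/8. Machine vertices: (173.48,88.08) → (168.36,87.68) → (163.20,88.71) → (158.00,91.18) → (152.76,95.09) → (147.48,100.44) → (142.15,107.23) → (136.79,115.45) → (131.39,125.11). Open path.

**Shape 3** — `<polygon>` closed polygon, stroke `#ff0000` → score (S480, F1570). Machine vertices: (112.93,158.22) → (119.62,119.17) → (89.97,172.93) → (165.27,183.10) → (112.93,158.22). Closed: final G1 returns to the first vertex.

**Shape 4** — `<polyline>` open polyline, stroke `#ff0000` → score (S480, F1570). Machine vertices: (179.21,198.80) → (15.67,183.28) → (99.21,45.49) → (124.48,43.79). Open path.

**Shape 5** — `<path>` quadratic bezier, stroke `#ff0000` → score (S480, F1570). Control points (SVG): P0=(187.55,183.36), P1=(162.62,122.03), P2=(117.29,86.35); sampled at t=k/8. Machine vertices: (187.55,42.36) → (181.00,57.29) → (173.81,71.42) → (165.98,84.75) → (157.52,97.28) → (148.42,109.00) → (138.68,119.93) → (128.30,130.05) → (117.29,139.37). Open path.

G21
G90
G00 X164.67 Y198.73
M3 S480
G1 X164.21 Y201.02 F1570
G1 X162.92 Y202.97
G1 X160.97 Y204.26
G1 X158.68 Y204.72
G1 X156.39 Y204.26
G1 X154.44 Y202.97
G1 X153.15 Y201.02
G1 X152.69 Y198.73
G1 X153.15 Y196.44
G1 X154.44 Y194.49
G1 X156.39 Y193.20
G1 X158.68 Y192.74
G1 X160.97 Y193.20
G1 X162.92 Y194.49
G1 X164.21 Y196.44
G1 X164.67 Y198.73
G00 X173.48 Y88.08
M3 S480
G1 X168.36 Y87.68 F1570
G1 X163.20 Y88.71
G1 X158.00 Y91.18
G1 X152.76 Y95.09
G1 X147.48 Y100.44
G1 X142.15 Y107.23
G1 X136.79 Y115.45
G1 X131.39 Y125.11
G00 X112.93 Y158.22
M3 S480
G1 X119.62 Y119.17 F1570
G1 X89.97 Y172.93
G1 X165.27 Y183.10
G1 X112.93 Y158.22
G00 X179.21 Y198.80
M3 S480
G1 X15.67 Y183.28 F1570
G1 X99.21 Y45.49
G1 X124.48 Y43.79
G00 X187.55 Y42.36
M3 S480
G1 X181.00 Y57.29 F1570
G1 X173.81 Y71.42
G1 X165.98 Y84.75
G1 X157.52 Y97.28
G1 X148.42 Y109.00
G1 X138.68 Y119.93
G1 X128.30 Y130.05
G1 X117.29 Y139.37
M5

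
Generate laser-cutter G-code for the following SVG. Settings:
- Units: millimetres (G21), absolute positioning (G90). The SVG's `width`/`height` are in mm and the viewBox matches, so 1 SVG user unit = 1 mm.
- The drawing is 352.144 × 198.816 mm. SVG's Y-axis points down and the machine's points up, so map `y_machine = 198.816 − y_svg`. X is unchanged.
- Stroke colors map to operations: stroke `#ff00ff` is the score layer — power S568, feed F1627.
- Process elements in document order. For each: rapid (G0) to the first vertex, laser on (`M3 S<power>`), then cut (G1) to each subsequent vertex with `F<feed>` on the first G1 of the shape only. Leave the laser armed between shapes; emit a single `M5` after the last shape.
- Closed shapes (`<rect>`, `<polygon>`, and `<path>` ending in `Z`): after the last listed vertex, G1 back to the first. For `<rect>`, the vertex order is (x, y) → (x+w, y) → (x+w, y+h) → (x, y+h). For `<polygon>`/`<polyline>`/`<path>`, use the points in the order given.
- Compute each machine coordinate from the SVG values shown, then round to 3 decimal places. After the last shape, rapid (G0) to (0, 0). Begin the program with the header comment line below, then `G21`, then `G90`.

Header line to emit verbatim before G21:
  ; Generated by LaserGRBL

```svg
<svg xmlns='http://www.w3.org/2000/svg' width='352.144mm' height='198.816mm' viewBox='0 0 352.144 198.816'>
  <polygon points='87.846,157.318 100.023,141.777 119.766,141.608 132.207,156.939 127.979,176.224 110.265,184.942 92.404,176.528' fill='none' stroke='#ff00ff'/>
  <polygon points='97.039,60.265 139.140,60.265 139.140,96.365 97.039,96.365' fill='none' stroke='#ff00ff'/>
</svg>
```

; Generated by LaserGRBL
G21
G90
G0 X87.846 Y41.498
M3 S568
G1 X100.023 Y57.039 F1627
G1 X119.766 Y57.208
G1 X132.207 Y41.877
G1 X127.979 Y22.592
G1 X110.265 Y13.874
G1 X92.404 Y22.288
G1 X87.846 Y41.498
G0 X97.039 Y138.551
M3 S568
G1 X139.140 Y138.551 F1627
G1 X139.140 Y102.451
G1 X97.039 Y102.451
G1 X97.039 Y138.551
M5
G0 X0.000 Y0.000

1 u = 1 mm; y_m = 198.816 − y.

[1] `<polygon>` regular polygon, #ff00ff→score S568 F1627: (87.846,41.498) → (100.023,57.039) → (119.766,57.208) → (132.207,41.877) → (127.979,22.592) → (110.265,13.874) → (92.404,22.288) → (87.846,41.498) (closed)

[2] `<polygon>` rectangle, #ff00ff→score S568 F1627: (97.039,138.551) → (139.140,138.551) → (139.140,102.451) → (97.039,102.451) → (97.039,138.551) (closed)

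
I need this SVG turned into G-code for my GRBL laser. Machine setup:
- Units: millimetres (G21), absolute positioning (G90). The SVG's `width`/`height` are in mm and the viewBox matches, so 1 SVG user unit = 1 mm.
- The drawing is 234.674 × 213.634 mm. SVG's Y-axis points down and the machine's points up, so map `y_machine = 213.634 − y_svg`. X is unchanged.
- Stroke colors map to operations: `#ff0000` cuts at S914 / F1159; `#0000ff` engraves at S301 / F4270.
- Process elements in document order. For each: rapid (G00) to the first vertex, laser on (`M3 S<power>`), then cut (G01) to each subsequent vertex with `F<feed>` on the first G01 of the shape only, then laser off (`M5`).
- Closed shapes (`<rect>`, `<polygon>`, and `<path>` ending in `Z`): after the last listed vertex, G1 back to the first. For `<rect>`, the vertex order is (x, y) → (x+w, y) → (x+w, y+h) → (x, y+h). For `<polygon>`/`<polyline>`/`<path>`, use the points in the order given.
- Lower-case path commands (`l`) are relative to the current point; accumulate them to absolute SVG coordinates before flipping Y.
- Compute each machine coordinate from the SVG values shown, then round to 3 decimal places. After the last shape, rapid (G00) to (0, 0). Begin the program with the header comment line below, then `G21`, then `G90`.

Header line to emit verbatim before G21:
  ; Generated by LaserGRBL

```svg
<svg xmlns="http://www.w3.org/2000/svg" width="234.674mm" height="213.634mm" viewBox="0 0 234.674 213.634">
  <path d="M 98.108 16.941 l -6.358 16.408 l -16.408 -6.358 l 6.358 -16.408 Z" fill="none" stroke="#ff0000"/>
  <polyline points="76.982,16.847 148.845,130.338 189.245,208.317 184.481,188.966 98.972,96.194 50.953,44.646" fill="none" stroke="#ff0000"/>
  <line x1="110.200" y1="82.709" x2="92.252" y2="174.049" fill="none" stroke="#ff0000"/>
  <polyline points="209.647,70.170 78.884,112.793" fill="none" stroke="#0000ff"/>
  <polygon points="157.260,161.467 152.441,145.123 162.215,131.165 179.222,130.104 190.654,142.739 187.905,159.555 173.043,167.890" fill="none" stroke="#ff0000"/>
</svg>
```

1 u = 1 mm; y_m = 213.634 − y.

[1] `<path>` regular polygon, #ff0000→cut S914 F1159: (98.108,196.693) → (91.750,180.285) → (75.342,186.643) → (81.700,203.051) → (98.108,196.693) (closed)

[2] `<polyline>` open polyline, #ff0000→cut S914 F1159: (76.982,196.787) → (148.845,83.296) → (189.245,5.317) → (184.481,24.668) → (98.972,117.440) → (50.953,168.988)

[3] `<line>` line segment, #ff0000→cut S914 F1159: (110.200,130.925) → (92.252,39.585)

[4] `<polyline>` line segment, #0000ff→engrave S301 F4270: (209.647,143.464) → (78.884,100.841)

[5] `<polygon>` regular polygon, #ff0000→cut S914 F1159: (157.260,52.167) → (152.441,68.511) → (162.215,82.469) → (179.222,83.530) → (190.654,70.895) → (187.905,54.079) → (173.043,45.744) → (157.260,52.167) (closed)

; Generated by LaserGRBL
G21
G90
G00 X98.108 Y196.693
M3 S914
G01 X91.750 Y180.285 F1159
G01 X75.342 Y186.643
G01 X81.700 Y203.051
G01 X98.108 Y196.693
M5
G00 X76.982 Y196.787
M3 S914
G01 X148.845 Y83.296 F1159
G01 X189.245 Y5.317
G01 X184.481 Y24.668
G01 X98.972 Y117.440
G01 X50.953 Y168.988
M5
G00 X110.200 Y130.925
M3 S914
G01 X92.252 Y39.585 F1159
M5
G00 X209.647 Y143.464
M3 S301
G01 X78.884 Y100.841 F4270
M5
G00 X157.260 Y52.167
M3 S914
G01 X152.441 Y68.511 F1159
G01 X162.215 Y82.469
G01 X179.222 Y83.530
G01 X190.654 Y70.895
G01 X187.905 Y54.079
G01 X173.043 Y45.744
G01 X157.260 Y52.167
M5
G00 X0.000 Y0.000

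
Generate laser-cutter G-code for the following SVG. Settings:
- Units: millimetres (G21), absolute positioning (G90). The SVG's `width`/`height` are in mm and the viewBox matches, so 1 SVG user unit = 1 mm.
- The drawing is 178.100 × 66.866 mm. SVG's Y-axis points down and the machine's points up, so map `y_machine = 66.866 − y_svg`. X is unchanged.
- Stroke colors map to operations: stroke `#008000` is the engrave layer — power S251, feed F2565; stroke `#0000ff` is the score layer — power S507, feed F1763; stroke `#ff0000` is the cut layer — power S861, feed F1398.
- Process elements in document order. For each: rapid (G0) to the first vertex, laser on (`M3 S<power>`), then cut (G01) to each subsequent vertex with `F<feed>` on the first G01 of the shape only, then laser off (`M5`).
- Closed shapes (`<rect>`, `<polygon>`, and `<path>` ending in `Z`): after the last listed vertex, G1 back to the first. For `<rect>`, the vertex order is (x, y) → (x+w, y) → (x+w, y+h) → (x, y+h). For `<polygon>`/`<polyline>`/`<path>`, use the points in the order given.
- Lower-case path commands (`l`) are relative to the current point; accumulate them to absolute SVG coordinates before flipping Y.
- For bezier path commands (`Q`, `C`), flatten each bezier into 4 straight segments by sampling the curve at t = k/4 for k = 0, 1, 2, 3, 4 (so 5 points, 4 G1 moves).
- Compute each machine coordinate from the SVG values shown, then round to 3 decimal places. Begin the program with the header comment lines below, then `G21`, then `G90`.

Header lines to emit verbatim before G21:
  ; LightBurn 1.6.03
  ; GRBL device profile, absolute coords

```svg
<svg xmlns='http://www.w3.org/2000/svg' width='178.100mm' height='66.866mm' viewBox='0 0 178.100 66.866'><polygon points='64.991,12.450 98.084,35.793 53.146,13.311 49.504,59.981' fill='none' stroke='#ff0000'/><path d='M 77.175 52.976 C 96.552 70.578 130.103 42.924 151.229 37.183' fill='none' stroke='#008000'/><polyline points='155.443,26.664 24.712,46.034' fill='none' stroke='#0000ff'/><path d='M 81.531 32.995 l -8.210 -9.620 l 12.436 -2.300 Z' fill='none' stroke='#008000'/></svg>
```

; LightBurn 1.6.03
; GRBL device profile, absolute coords
G21
G90
G0 X64.991 Y54.416
M3 S861
G01 X98.084 Y31.073 F1398
G01 X53.146 Y53.555
G01 X49.504 Y6.885
G01 X64.991 Y54.416
M5
G0 X77.175 Y13.890
M3 S251
G01 X93.950 Y8.124 F2565
G01 X113.546 Y13.033
G01 X133.470 Y22.318
G01 X151.229 Y29.683
M5
G0 X155.443 Y40.202
M3 S507
G01 X24.712 Y20.832 F1763
M5
G0 X81.531 Y33.871
M3 S251
G01 X73.321 Y43.491 F2565
G01 X85.757 Y45.791
G01 X81.531 Y33.871
M5

1 u = 1 mm; y_m = 66.866 − y.

[1] `<polygon>` closed polygon, #ff0000→cut S861 F1398: (64.991,54.416) → (98.084,31.073) → (53.146,53.555) → (49.504,6.885) → (64.991,54.416) (closed)

[2] `<path>` cubic bezier, #008000→engrave S251 F2565: (77.175,13.890) → (93.950,8.124) → (113.546,13.033) → (133.470,22.318) → (151.229,29.683)

[3] `<polyline>` line segment, #0000ff→score S507 F1763: (155.443,40.202) → (24.712,20.832)

[4] `<path>` regular polygon, #008000→engrave S251 F2565: (81.531,33.871) → (73.321,43.491) → (85.757,45.791) → (81.531,33.871) (closed)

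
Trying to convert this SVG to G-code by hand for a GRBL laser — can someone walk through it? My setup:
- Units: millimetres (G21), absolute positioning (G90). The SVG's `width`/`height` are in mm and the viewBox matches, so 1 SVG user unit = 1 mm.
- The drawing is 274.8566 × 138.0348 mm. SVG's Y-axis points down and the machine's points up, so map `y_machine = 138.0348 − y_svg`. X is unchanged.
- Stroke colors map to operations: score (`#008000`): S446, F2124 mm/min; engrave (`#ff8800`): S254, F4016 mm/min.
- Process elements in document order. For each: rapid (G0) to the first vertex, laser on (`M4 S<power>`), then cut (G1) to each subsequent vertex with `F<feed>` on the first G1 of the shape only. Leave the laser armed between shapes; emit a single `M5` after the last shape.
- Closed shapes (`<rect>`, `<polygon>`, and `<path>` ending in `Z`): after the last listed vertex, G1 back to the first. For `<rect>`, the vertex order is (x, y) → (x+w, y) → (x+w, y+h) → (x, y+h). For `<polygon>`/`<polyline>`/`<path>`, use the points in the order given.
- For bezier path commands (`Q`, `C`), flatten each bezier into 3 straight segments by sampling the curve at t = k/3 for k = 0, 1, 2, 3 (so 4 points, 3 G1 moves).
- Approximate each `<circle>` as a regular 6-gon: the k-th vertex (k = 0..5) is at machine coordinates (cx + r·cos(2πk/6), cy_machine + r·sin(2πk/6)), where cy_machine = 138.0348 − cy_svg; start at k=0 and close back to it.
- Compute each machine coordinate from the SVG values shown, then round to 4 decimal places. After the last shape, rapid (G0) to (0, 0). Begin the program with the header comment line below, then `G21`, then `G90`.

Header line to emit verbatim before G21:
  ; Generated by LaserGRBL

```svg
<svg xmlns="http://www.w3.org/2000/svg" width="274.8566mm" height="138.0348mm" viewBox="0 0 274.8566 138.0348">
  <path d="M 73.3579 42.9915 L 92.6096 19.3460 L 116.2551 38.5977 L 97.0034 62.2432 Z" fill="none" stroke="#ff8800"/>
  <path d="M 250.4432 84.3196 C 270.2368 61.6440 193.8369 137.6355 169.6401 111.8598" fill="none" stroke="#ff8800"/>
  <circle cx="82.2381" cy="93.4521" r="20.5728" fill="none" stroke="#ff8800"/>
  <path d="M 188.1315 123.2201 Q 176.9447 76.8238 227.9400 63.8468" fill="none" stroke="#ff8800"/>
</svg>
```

; Generated by LaserGRBL
G21
G90
G0 X73.3579 Y95.0433
M4 S254
G1 X92.6096 Y118.6888 F4016
G1 X116.2551 Y99.4371
G1 X97.0034 Y75.7916
G1 X73.3579 Y95.0433
G0 X250.4432 Y53.7152
M4 S254
G1 X243.6685 Y50.9253 F4016
G1 X205.7418 Y26.8982
G1 X169.6401 Y26.1750
G0 X102.8109 Y44.5827
M4 S254
G1 X92.5245 Y62.3993 F4016
G1 X71.9517 Y62.3993
G1 X61.6653 Y44.5827
G1 X71.9517 Y26.7661
G1 X92.5245 Y26.7661
G1 X102.8109 Y44.5827
G0 X188.1315 Y14.8147
M4 S254
G1 X187.5828 Y42.0323 F4016
G1 X200.8523 Y61.8234
G1 X227.9400 Y74.1880
M5
G0 X0.0000 Y0.0000

Since the viewBox matches the mm dimensions, user units are millimetres directly. The only transform is the Y-flip y_m = 138.0348 − y_svg.

Shape 1 is a regular polygon drawn with `<path>`. Its stroke #ff8800 means engrave at S254, F4016. After flipping Y the toolpath is (73.3579,95.0433) → (92.6096,118.6888) → (116.2551,99.4371) → (97.0034,75.7916) → (73.3579,95.0433), returning to the start.

Shape 2 is a cubic bezier drawn with `<path>`. Its stroke #ff8800 means engrave at S254, F4016. After flipping Y the toolpath is (250.4432,53.7152) → (243.6685,50.9253) → (205.7418,26.8982) → (169.6401,26.1750).

Shape 3 is a circle drawn with `<circle>`. Its stroke #ff8800 means engrave at S254, F4016. After flipping Y the toolpath is (102.8109,44.5827) → (92.5245,62.3993) → (71.9517,62.3993) → (61.6653,44.5827) → (71.9517,26.7661) → (92.5245,26.7661) → (102.8109,44.5827), returning to the start.

Shape 4 is a quadratic bezier drawn with `<path>`. Its stroke #ff8800 means engrave at S254, F4016. After flipping Y the toolpath is (188.1315,14.8147) → (187.5828,42.0323) → (200.8523,61.8234) → (227.9400,74.1880).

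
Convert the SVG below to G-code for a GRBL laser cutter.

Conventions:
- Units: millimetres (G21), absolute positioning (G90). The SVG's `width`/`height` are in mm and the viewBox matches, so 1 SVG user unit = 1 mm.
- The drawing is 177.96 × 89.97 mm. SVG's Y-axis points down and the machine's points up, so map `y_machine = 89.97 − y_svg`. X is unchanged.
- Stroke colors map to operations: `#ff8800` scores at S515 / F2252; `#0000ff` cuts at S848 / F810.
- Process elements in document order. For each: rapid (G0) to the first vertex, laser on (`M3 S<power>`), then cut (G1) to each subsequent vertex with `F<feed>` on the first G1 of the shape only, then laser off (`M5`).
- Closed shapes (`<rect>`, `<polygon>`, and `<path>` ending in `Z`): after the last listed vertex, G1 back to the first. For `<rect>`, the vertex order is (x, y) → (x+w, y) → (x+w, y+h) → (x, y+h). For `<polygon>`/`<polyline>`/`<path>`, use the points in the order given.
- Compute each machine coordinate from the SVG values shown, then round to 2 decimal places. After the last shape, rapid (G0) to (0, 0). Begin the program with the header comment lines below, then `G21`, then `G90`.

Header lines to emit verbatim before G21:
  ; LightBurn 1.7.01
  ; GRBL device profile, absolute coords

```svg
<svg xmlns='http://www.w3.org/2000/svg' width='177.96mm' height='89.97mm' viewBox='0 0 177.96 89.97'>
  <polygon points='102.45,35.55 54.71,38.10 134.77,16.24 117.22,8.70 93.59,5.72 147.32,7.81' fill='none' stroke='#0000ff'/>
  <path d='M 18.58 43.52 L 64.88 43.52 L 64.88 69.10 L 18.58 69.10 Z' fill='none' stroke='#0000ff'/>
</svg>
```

; LightBurn 1.7.01
; GRBL device profile, absolute coords
G21
G90
G0 X102.45 Y54.42
M3 S848
G1 X54.71 Y51.87 F810
G1 X134.77 Y73.73
G1 X117.22 Y81.27
G1 X93.59 Y84.25
G1 X147.32 Y82.16
G1 X102.45 Y54.42
M5
G0 X18.58 Y46.45
M3 S848
G1 X64.88 Y46.45 F810
G1 X64.88 Y20.87
G1 X18.58 Y20.87
G1 X18.58 Y46.45
M5
G0 X0.00 Y0.00

Since the viewBox matches the mm dimensions, user units are millimetres directly. The only transform is the Y-flip y_m = 89.97 − y_svg.

Shape 1 is a closed polygon drawn with `<polygon>`. Its stroke #0000ff means cut at S848, F810. After flipping Y the toolpath is (102.45,54.42) → (54.71,51.87) → (134.77,73.73) → (117.22,81.27) → (93.59,84.25) → (147.32,82.16) → (102.45,54.42), returning to the start.

Shape 2 is a rectangle drawn with `<path>`. Its stroke #0000ff means cut at S848, F810. After flipping Y the toolpath is (18.58,46.45) → (64.88,46.45) → (64.88,20.87) → (18.58,20.87) → (18.58,46.45), returning to the start.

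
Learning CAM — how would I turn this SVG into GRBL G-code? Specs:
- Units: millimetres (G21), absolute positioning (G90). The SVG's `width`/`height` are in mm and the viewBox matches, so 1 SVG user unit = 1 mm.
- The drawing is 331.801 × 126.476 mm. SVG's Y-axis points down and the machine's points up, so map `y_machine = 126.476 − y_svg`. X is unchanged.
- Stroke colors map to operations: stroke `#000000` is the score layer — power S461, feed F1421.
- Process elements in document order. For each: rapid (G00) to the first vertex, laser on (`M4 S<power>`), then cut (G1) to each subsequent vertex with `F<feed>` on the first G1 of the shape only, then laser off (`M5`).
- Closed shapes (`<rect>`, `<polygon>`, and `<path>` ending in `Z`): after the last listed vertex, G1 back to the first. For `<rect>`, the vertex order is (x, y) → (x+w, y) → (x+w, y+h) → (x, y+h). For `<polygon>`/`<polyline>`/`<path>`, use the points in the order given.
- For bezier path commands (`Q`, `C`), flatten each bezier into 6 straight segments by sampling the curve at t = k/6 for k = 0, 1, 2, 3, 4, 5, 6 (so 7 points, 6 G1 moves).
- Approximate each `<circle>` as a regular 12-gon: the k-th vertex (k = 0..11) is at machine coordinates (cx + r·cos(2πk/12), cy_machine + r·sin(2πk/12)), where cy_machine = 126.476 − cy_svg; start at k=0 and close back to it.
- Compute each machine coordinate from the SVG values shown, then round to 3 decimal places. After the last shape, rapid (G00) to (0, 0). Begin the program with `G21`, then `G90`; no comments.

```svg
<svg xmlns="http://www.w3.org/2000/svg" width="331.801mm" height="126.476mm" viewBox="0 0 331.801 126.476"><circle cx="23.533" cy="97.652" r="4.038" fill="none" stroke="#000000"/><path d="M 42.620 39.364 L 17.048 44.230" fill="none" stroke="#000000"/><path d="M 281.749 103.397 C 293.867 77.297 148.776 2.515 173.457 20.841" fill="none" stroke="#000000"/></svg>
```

Since the viewBox matches the mm dimensions, user units are millimetres directly. The only transform is the Y-flip y_m = 126.476 − y_svg.

Shape 1 is a circle drawn with `<circle>`. Its stroke #000000 means score at S461, F1421. After flipping Y the toolpath is (27.571,28.824) → (27.030,30.843) → (25.552,32.321) → (23.533,32.862) → (21.514,32.321) → (20.036,30.843) → (19.495,28.824) → (20.036,26.805) → (21.514,25.327) → (23.533,24.786) → (25.552,25.327) → (27.030,26.805) → (27.571,28.824), returning to the start.

Shape 2 is a line segment drawn with `<path>`. Its stroke #000000 means score at S461, F1421. After flipping Y the toolpath is (42.620,87.112) → (17.048,82.246).

Shape 3 is a cubic bezier drawn with `<path>`. Its stroke #000000 means score at S461, F1421. After flipping Y the toolpath is (281.749,23.079) → (276.221,39.529) → (253.574,60.155) → (222.892,81.017) → (193.256,98.176) → (173.750,107.695) → (173.457,105.635).

G21
G90
G00 X27.571 Y28.824
M4 S461
G1 X27.030 Y30.843 F1421
G1 X25.552 Y32.321
G1 X23.533 Y32.862
G1 X21.514 Y32.321
G1 X20.036 Y30.843
G1 X19.495 Y28.824
G1 X20.036 Y26.805
G1 X21.514 Y25.327
G1 X23.533 Y24.786
G1 X25.552 Y25.327
G1 X27.030 Y26.805
G1 X27.571 Y28.824
M5
G00 X42.620 Y87.112
M4 S461
G1 X17.048 Y82.246 F1421
M5
G00 X281.749 Y23.079
M4 S461
G1 X276.221 Y39.529 F1421
G1 X253.574 Y60.155
G1 X222.892 Y81.017
G1 X193.256 Y98.176
G1 X173.750 Y107.695
G1 X173.457 Y105.635
M5
G00 X0.000 Y0.000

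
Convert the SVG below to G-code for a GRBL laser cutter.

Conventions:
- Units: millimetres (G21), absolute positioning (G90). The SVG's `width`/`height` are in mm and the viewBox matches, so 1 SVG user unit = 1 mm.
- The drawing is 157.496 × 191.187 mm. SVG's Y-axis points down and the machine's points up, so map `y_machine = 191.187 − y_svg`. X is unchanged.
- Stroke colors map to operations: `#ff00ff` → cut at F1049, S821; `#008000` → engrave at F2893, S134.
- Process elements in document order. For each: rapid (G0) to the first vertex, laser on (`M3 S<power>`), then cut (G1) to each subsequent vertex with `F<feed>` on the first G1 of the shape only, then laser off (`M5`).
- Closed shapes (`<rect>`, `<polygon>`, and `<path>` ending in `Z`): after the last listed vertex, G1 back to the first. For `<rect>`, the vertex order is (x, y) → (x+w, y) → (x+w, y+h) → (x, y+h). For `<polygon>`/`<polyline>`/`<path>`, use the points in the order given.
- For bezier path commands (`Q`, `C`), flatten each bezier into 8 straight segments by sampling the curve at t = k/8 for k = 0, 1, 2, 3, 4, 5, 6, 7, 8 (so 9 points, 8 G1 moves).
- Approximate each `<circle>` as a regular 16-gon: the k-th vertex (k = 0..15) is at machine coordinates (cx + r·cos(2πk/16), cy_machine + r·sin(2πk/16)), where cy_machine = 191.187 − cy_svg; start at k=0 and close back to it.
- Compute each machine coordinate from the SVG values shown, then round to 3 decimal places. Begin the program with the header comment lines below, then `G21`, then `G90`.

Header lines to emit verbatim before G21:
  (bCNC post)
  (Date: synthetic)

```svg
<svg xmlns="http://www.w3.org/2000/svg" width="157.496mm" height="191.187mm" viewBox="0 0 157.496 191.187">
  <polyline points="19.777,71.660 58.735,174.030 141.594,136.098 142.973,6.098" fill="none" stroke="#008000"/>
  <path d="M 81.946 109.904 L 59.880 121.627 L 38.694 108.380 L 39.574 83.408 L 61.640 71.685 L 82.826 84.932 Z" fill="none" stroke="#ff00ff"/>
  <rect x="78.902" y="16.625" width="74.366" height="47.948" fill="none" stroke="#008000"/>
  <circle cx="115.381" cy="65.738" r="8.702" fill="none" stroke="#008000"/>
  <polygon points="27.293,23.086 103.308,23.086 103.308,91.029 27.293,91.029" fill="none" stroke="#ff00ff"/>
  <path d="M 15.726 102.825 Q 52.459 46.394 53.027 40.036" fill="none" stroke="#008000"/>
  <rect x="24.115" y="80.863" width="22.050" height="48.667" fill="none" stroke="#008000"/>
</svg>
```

viewBox `0 0 157.496 191.187` with mm width/height → 1 unit = 1 mm. Flip: y_m = 191.187 − y_svg.

**Shape 1** — `<polyline>` open polyline, stroke `#008000` → engrave (S134, F2893). Machine vertices: (19.777,119.527) → (58.735,17.157) → (141.594,55.089) → (142.973,185.089). Open path.

**Shape 2** — `<path>` regular polygon, stroke `#ff00ff` → cut (S821, F1049). Machine vertices: (81.946,81.283) → (59.880,69.560) → (38.694,82.807) → (39.574,107.779) → (61.640,119.502) → (82.826,106.255) → (81.946,81.283). Closed: final G1 returns to the first vertex.

**Shape 3** — `<rect>` rectangle, stroke `#008000` → engrave (S134, F2893). Machine vertices: (78.902,174.562) → (153.268,174.562) → (153.268,126.614) → (78.902,126.614) → (78.902,174.562). Closed: final G1 returns to the first vertex.

**Shape 4** — `<circle>` circle, stroke `#008000` → engrave (S134, F2893). Machine vertices: (124.083,125.449) → (123.421,128.779) → (121.534,131.602) → (118.711,133.489) → (115.381,134.151) → (112.051,133.489) → (109.228,131.602) → (107.341,128.779) → (106.679,125.449) → (107.341,122.119) → (109.228,119.296) → (112.051,117.409) → (115.381,116.747) → (118.711,117.409) → (121.534,119.296) → (123.421,122.119) → (124.083,125.449). Closed: final G1 returns to the first vertex.

**Shape 5** — `<polygon>` rectangle, stroke `#ff00ff` → cut (S821, F1049). Machine vertices: (27.293,168.101) → (103.308,168.101) → (103.308,100.158) → (27.293,100.158) → (27.293,168.101). Closed: final G1 returns to the first vertex.

**Shape 6** — `<path>` quadratic bezier, stroke `#008000` → engrave (S134, F2893). Control points (SVG): P0=(15.726,102.825), P1=(52.459,46.394), P2=(53.027,40.036); sampled at t=k/8. Machine vertices: (15.726,88.362) → (24.344,101.687) → (31.832,113.448) → (38.190,123.644) → (43.418,132.275) → (47.515,139.341) → (50.483,144.842) → (52.320,148.779) → (53.027,151.151). Open path.

**Shape 7** — `<rect>` rectangle, stroke `#008000` → engrave (S134, F2893). Machine vertices: (24.115,110.324) → (46.165,110.324) → (46.165,61.657) → (24.115,61.657) → (24.115,110.324). Closed: final G1 returns to the first vertex.

(bCNC post)
(Date: synthetic)
G21
G90
G0 X19.777 Y119.527
M3 S134
G1 X58.735 Y17.157 F2893
G1 X141.594 Y55.089
G1 X142.973 Y185.089
M5
G0 X81.946 Y81.283
M3 S821
G1 X59.880 Y69.560 F1049
G1 X38.694 Y82.807
G1 X39.574 Y107.779
G1 X61.640 Y119.502
G1 X82.826 Y106.255
G1 X81.946 Y81.283
M5
G0 X78.902 Y174.562
M3 S134
G1 X153.268 Y174.562 F2893
G1 X153.268 Y126.614
G1 X78.902 Y126.614
G1 X78.902 Y174.562
M5
G0 X124.083 Y125.449
M3 S134
G1 X123.421 Y128.779 F2893
G1 X121.534 Y131.602
G1 X118.711 Y133.489
G1 X115.381 Y134.151
G1 X112.051 Y133.489
G1 X109.228 Y131.602
G1 X107.341 Y128.779
G1 X106.679 Y125.449
G1 X107.341 Y122.119
G1 X109.228 Y119.296
G1 X112.051 Y117.409
G1 X115.381 Y116.747
G1 X118.711 Y117.409
G1 X121.534 Y119.296
G1 X123.421 Y122.119
G1 X124.083 Y125.449
M5
G0 X27.293 Y168.101
M3 S821
G1 X103.308 Y168.101 F1049
G1 X103.308 Y100.158
G1 X27.293 Y100.158
G1 X27.293 Y168.101
M5
G0 X15.726 Y88.362
M3 S134
G1 X24.344 Y101.687 F2893
G1 X31.832 Y113.448
G1 X38.190 Y123.644
G1 X43.418 Y132.275
G1 X47.515 Y139.341
G1 X50.483 Y144.842
G1 X52.320 Y148.779
G1 X53.027 Y151.151
M5
G0 X24.115 Y110.324
M3 S134
G1 X46.165 Y110.324 F2893
G1 X46.165 Y61.657
G1 X24.115 Y61.657
G1 X24.115 Y110.324
M5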